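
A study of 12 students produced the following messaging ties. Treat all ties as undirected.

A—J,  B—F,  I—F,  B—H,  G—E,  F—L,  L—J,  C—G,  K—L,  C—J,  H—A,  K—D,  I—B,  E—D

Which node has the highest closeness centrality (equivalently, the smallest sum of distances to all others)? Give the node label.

Farness (sum of distances to all others) for each node — A:28, B:31, C:28, D:32, E:35, F:26, G:33, H:32, I:33, J:23, K:27, L:22.
The smallest farness is 22, for L, so L has the highest closeness.

L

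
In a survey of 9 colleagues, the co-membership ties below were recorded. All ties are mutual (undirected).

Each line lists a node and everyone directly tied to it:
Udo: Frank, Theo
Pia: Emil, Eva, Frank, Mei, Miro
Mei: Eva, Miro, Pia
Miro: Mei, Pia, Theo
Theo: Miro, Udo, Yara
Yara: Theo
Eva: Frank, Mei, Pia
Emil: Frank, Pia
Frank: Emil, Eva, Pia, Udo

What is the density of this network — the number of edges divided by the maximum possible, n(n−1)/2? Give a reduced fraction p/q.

13/36

There are 13 edges and 9 nodes, so the maximum possible is C(9,2) = 36.
Density = 13/36.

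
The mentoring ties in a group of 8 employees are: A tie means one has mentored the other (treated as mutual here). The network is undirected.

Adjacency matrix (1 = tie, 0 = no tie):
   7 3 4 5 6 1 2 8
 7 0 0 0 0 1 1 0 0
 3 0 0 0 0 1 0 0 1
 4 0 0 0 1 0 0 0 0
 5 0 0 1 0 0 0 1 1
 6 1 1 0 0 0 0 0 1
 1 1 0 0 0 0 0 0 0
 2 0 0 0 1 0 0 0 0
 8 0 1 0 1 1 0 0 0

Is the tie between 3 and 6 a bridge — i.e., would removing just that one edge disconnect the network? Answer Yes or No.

Even without that edge, 3 still reaches 6 via 3 – 8 – 6, so the network stays connected. Not a bridge.

No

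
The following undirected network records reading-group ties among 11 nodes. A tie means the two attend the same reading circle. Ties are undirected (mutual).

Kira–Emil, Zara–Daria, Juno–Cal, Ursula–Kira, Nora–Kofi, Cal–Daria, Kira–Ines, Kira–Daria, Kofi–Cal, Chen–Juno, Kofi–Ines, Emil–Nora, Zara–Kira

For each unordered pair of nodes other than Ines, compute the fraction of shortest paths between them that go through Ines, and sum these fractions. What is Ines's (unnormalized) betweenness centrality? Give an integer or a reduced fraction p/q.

5/2

Pairs whose geodesics pass through Ines — Zara–Kofi: 1/2; Ursula–Kofi: 1; Kira–Kofi: 1.
All other pairs contribute 0.
Summing the contributions gives betweenness(Ines) = 5/2.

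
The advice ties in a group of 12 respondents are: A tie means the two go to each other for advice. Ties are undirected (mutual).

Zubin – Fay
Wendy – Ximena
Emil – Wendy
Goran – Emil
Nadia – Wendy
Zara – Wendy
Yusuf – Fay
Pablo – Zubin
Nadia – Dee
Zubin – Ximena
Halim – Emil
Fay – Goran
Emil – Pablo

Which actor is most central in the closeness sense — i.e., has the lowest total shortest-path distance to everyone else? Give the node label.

Emil

Farness (sum of distances to all others) for each node — Dee:39, Emil:20, Fay:28, Goran:25, Halim:30, Nadia:29, Pablo:25, Wendy:21, Ximena:24, Yusuf:38, Zara:31, Zubin:24.
The smallest farness is 20, for Emil, so Emil has the highest closeness.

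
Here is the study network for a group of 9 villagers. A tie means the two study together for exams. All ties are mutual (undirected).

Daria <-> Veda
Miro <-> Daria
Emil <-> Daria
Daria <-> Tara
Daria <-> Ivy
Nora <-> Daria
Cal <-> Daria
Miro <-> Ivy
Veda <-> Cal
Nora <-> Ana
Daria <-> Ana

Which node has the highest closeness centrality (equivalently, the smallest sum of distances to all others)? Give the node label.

Farness (sum of distances to all others) for each node — Ana:14, Cal:14, Daria:8, Emil:15, Ivy:14, Miro:14, Nora:14, Tara:15, Veda:14.
The smallest farness is 8, for Daria, so Daria has the highest closeness.

Daria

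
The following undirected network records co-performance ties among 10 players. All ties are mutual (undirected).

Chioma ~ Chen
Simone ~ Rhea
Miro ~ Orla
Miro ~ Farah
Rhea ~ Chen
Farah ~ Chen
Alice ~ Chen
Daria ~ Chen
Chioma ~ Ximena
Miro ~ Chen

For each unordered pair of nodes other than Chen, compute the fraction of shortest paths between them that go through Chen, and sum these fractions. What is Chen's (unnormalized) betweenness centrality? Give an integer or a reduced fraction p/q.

Pairs whose geodesics pass through Chen — Simone–Alice: 1; Simone–Chioma: 1; Simone–Orla: 1; Simone–Miro: 1; Simone–Ximena: 1; Simone–Farah: 1; Simone–Daria: 1; Alice–Chioma: 1; Alice–Rhea: 1; Alice–Orla: 1; Alice–Miro: 1; Alice–Ximena: 1; Alice–Farah: 1; Alice–Daria: 1 … (+17 more pairs).
All other pairs contribute 0.
Summing the contributions gives betweenness(Chen) = 31.

31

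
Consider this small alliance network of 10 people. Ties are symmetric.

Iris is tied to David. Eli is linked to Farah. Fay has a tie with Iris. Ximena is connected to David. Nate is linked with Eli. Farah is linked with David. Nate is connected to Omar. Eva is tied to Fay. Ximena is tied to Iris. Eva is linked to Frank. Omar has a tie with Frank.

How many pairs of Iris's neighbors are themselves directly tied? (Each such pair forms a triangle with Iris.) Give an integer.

Iris's neighbors: David, Fay, and Ximena.
Neighbor pairs that are themselves tied: Iris–David–Ximena. Each forms one triangle with Iris, for 1 in total.

1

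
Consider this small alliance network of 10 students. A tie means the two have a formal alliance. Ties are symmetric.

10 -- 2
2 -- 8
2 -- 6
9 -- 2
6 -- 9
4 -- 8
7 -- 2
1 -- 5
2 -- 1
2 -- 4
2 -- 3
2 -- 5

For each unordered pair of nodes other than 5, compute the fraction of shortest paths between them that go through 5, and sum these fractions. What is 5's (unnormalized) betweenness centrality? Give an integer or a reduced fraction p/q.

0

No shortest path between any pair of other nodes passes through 5.
Summing the contributions gives betweenness(5) = 0.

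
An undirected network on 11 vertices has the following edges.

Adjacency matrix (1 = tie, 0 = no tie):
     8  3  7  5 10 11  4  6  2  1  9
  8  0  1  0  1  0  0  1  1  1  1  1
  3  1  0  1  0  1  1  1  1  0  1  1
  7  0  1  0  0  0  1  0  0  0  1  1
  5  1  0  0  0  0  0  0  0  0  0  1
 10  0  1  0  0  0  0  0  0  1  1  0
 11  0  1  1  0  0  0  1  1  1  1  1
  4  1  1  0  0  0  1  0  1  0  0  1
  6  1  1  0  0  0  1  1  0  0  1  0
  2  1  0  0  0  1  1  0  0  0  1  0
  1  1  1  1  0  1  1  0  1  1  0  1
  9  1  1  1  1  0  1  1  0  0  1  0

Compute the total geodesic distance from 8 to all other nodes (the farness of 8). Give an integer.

Distances from 8: 1:1, 2:1, 3:1, 4:1, 5:1, 6:1, 7:2, 9:1, 10:2, 11:2.
Sum = 1 + 1 + 1 + 1 + 1 + 1 + 2 + 1 + 2 + 2 = 13.

13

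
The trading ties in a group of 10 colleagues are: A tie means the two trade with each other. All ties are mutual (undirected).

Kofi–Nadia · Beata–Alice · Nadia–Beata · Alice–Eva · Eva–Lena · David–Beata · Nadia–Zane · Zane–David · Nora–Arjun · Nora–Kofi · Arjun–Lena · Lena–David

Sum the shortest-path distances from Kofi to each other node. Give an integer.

Distances from Kofi: Alice:3, Arjun:2, Beata:2, David:3, Eva:4, Lena:3, Nadia:1, Nora:1, Zane:2.
Sum = 3 + 2 + 2 + 3 + 4 + 3 + 1 + 1 + 2 = 21.

21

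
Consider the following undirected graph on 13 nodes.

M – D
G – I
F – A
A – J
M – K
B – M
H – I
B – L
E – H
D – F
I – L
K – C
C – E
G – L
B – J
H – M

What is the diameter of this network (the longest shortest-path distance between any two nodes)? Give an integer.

5

Eccentricity of each node (its greatest distance to any other): A:5, B:3, C:5, D:4, E:5, F:5, G:5, H:4, I:4, J:4, K:4, L:4, M:3.
The maximum eccentricity is 5, realized for instance by the pair E–A via E – H – M – D – F – A. So the diameter is 5.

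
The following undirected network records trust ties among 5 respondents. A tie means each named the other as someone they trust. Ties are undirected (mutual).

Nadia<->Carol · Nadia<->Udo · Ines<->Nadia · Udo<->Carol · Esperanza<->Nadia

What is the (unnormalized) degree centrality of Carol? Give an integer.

Carol is directly tied to Nadia and Udo. That is 2 neighbors, so the degree of Carol is 2.

2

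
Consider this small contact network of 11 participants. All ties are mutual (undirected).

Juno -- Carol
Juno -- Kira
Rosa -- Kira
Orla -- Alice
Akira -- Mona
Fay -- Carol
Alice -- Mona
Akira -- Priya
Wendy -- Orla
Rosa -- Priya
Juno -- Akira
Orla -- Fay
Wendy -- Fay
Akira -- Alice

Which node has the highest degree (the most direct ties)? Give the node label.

Degrees — Akira:4, Alice:3, Carol:2, Fay:3, Juno:3, Kira:2, Mona:2, Orla:3, Priya:2, Rosa:2, Wendy:2.
The maximum is 4, attained only by Akira.

Akira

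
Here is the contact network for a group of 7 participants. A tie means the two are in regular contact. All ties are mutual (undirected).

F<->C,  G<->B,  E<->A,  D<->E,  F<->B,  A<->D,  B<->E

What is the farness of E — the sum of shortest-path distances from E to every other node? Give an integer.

Distances from E: A:1, B:1, C:3, D:1, F:2, G:2.
Sum = 1 + 1 + 3 + 1 + 2 + 2 = 10.

10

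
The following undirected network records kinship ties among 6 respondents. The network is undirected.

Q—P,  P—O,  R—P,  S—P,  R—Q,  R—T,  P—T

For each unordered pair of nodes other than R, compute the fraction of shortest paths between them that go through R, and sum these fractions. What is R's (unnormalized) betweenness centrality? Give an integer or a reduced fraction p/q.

1/2

Pairs whose geodesics pass through R — Q–T: 1/2.
All other pairs contribute 0.
Summing the contributions gives betweenness(R) = 1/2.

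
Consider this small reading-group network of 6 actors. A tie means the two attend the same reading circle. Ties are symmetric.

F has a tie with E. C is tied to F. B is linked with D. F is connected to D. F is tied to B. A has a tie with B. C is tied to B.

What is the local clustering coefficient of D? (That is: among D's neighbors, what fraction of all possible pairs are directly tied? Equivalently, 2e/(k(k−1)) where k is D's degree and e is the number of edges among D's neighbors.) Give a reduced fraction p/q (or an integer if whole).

1

D's neighbors: B and F (k = 2).
Possible neighbor pairs: C(2,2) = 1. Edges among them: B–F → e = 1.
Clustering(D) = 1/1.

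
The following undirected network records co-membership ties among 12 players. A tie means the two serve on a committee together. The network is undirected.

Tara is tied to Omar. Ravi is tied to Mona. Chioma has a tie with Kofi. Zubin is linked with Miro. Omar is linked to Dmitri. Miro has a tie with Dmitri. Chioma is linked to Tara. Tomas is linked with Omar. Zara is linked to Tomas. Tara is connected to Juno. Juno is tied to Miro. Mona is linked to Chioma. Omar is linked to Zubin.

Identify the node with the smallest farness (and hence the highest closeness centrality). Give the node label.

Farness (sum of distances to all others) for each node — Chioma:25, Dmitri:29, Juno:27, Kofi:35, Miro:30, Mona:33, Omar:22, Ravi:43, Tara:21, Tomas:30, Zara:40, Zubin:29.
The smallest farness is 21, for Tara, so Tara has the highest closeness.

Tara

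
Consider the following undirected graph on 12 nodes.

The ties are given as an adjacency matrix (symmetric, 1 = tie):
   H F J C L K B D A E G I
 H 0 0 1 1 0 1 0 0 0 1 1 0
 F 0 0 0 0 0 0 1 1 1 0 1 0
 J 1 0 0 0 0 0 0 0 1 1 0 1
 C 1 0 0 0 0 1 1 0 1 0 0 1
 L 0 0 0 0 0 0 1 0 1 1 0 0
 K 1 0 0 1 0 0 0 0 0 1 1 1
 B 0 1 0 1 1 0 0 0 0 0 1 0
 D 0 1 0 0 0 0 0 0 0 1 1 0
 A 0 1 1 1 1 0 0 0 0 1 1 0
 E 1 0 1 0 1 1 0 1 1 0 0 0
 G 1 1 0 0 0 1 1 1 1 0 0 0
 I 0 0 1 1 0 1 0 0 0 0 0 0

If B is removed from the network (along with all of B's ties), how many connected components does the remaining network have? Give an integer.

B's neighbors (C, F, G, and L) remain reachable from one another through other ties, so the rest of the network stays in one piece.

1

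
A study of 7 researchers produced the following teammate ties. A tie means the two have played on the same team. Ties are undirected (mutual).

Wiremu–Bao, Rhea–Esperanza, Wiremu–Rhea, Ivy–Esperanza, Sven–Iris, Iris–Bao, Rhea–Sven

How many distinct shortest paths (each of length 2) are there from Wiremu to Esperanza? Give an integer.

The shortest distance is 2, and the only length-2 path is Wiremu–Rhea–Esperanza. So there is exactly 1 shortest path.

1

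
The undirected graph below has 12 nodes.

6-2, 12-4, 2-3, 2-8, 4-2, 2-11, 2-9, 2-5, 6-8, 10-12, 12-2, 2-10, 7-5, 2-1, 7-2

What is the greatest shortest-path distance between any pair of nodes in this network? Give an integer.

Eccentricity of each node (its greatest distance to any other): 1:2, 2:1, 3:2, 4:2, 5:2, 6:2, 7:2, 8:2, 9:2, 10:2, 11:2, 12:2.
The maximum eccentricity is 2, realized for instance by the pair 5–11 via 5 – 2 – 11. So the diameter is 2.

2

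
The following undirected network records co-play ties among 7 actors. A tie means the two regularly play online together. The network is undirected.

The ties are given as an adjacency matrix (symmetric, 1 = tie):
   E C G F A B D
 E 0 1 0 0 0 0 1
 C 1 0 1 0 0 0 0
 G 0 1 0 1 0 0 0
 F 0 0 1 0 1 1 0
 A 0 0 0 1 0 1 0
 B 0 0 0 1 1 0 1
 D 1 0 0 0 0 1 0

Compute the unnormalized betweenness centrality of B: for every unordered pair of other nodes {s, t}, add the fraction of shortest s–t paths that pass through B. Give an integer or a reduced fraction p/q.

Pairs whose geodesics pass through B — E–F: 1/2; E–A: 1; G–D: 1/2; F–D: 1; A–D: 1.
All other pairs contribute 0.
Summing the contributions gives betweenness(B) = 4.

4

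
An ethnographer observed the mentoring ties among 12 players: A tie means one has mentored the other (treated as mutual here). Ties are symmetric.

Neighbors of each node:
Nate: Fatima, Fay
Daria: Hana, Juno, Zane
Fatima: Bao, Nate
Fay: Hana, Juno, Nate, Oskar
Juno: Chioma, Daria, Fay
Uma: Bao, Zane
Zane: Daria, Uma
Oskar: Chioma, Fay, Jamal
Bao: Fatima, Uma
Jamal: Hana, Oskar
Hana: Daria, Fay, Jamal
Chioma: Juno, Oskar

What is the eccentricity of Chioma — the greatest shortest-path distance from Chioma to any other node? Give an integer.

5

Distances from Chioma: Bao:5, Daria:2, Fatima:4, Fay:2, Hana:3, Jamal:2, Juno:1, Nate:3, Oskar:1, Uma:4, Zane:3.
The largest is 5 (to Bao), so the eccentricity of Chioma is 5.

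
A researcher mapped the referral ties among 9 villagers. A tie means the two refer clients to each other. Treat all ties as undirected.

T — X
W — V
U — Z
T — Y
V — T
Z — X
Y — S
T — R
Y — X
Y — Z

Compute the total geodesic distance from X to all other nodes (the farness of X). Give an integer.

Distances from X: R:2, S:2, T:1, U:2, V:2, W:3, Y:1, Z:1.
Sum = 2 + 2 + 1 + 2 + 2 + 3 + 1 + 1 = 14.

14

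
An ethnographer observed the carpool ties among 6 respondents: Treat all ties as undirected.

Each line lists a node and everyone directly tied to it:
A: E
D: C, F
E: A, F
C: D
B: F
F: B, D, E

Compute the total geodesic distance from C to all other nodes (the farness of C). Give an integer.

13

Distances from C: A:4, B:3, D:1, E:3, F:2.
Sum = 4 + 3 + 1 + 3 + 2 = 13.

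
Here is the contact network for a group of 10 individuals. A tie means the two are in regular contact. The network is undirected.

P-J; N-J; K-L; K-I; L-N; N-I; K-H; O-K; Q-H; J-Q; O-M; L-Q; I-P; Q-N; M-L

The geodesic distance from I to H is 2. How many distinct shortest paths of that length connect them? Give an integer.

1

The shortest distance is 2, and the only length-2 path is I–K–H. So there is exactly 1 shortest path.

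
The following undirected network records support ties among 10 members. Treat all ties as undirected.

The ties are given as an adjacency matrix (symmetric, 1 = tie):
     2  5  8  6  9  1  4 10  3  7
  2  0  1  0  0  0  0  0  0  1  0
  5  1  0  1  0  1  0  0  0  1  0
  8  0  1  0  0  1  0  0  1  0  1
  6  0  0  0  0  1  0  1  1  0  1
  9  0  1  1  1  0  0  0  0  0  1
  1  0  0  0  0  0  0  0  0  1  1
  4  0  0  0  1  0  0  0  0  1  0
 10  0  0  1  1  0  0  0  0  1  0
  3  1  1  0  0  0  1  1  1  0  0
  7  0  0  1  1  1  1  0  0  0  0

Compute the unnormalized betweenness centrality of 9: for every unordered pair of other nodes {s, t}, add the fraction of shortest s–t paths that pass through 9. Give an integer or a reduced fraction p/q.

27/10

Pairs whose geodesics pass through 9 — 2–6: 1/3; 2–7: 1/3; 5–6: 1; 5–7: 1/2; 8–6: 1/3; 8–4: 1/5.
All other pairs contribute 0.
Summing the contributions gives betweenness(9) = 27/10.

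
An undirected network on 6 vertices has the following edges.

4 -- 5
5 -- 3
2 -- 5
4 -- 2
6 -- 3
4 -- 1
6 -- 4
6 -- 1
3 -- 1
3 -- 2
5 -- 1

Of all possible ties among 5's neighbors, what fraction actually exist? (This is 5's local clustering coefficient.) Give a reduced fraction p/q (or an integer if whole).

5's neighbors: 1, 2, 3, and 4 (k = 4).
Possible neighbor pairs: C(4,2) = 6. Edges among them: 1–3, 1–4, 2–3, 2–4 → e = 4.
Clustering(5) = 4/6 = 2/3.

2/3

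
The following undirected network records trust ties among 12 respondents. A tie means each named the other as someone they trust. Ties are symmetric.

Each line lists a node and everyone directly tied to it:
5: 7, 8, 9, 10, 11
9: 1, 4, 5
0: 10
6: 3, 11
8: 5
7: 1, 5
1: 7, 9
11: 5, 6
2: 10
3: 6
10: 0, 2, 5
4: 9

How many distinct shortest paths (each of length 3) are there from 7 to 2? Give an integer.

The shortest distance is 3, and the only length-3 path is 7–5–10–2. So there is exactly 1 shortest path.

1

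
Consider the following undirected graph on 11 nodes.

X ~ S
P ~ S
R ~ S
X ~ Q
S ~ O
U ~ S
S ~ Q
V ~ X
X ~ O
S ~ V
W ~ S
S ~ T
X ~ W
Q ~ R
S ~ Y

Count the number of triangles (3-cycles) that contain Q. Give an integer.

Q's neighbors: R, S, and X.
Neighbor pairs that are themselves tied: Q–R–S; Q–S–X. Each forms one triangle with Q, for 2 in total.

2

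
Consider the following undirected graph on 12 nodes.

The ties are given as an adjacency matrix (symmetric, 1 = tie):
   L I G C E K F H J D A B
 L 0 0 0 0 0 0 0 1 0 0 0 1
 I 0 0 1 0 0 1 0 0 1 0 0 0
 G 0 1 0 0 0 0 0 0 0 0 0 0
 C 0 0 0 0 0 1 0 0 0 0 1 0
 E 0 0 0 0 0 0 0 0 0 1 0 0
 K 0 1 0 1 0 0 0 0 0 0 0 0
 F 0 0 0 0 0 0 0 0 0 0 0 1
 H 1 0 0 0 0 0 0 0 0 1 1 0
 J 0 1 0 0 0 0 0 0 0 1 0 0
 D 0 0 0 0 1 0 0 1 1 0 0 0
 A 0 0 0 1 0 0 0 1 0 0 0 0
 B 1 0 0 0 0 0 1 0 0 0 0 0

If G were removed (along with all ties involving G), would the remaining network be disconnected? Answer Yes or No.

Even without G, every remaining node can still reach every other (the residual graph is connected), so G is not a cut vertex.

No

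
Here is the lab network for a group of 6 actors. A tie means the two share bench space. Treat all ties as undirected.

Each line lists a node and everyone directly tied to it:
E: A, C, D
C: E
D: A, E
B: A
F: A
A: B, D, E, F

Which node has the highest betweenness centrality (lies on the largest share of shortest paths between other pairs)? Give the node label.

Unnormalized betweenness of each node: A:7, B:0, C:0, D:0, E:4, F:0.
A has the largest value, 7, making it the main broker — the node through which the most shortest paths run.

A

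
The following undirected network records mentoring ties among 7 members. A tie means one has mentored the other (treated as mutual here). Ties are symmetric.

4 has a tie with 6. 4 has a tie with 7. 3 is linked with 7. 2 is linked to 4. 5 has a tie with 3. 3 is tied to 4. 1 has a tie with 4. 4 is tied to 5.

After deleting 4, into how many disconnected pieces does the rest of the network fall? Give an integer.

Without 4, the remaining ties split the others into: {3, 5, 7}; {1}; {2}; {6}.
That's 4 separate components.

4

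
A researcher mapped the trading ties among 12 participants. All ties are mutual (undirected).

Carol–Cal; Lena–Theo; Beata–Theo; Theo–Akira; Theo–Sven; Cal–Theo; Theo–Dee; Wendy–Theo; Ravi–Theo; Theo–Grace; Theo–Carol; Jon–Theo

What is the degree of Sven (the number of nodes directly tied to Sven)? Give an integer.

1

Sven is directly tied to Theo. That is 1 neighbor, so the degree of Sven is 1.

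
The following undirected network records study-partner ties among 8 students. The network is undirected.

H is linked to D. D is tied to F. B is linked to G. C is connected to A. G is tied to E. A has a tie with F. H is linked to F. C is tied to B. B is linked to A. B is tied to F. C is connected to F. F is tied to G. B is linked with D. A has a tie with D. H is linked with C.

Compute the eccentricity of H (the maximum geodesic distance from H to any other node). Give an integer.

3

Distances from H: A:2, B:2, C:1, D:1, E:3, F:1, G:2.
The largest is 3 (to E), so the eccentricity of H is 3.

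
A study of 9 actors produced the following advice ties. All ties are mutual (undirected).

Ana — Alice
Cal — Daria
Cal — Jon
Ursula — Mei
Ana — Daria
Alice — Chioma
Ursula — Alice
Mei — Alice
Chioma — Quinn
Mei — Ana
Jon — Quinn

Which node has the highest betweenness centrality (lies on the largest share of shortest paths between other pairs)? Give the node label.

Alice

Unnormalized betweenness of each node: Alice:10, Ana:15/2, Cal:7/2, Chioma:13/2, Daria:11/2, Jon:3, Mei:3/2, Quinn:9/2, Ursula:0.
Alice has the largest value, 10, making it the main broker — the node through which the most shortest paths run.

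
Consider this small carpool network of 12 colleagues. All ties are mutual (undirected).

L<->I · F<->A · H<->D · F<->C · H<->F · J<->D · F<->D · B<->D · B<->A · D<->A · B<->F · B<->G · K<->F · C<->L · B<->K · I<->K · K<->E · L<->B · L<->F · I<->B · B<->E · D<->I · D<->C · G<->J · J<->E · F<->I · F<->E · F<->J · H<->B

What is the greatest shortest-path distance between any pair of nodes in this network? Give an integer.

3

Eccentricity of each node (its greatest distance to any other): A:2, B:2, C:3, D:2, E:2, F:2, G:3, H:2, I:2, J:2, K:2, L:2.
The maximum eccentricity is 3, realized for instance by the pair G–C via G – J – F – C. So the diameter is 3.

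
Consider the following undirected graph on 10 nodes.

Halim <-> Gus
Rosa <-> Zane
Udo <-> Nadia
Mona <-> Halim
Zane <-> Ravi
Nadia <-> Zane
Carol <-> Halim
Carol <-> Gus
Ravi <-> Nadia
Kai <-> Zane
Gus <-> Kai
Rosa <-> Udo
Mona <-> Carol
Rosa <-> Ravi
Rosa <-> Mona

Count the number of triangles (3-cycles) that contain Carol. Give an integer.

2

Carol's neighbors: Gus, Halim, and Mona.
Neighbor pairs that are themselves tied: Carol–Gus–Halim; Carol–Halim–Mona. Each forms one triangle with Carol, for 2 in total.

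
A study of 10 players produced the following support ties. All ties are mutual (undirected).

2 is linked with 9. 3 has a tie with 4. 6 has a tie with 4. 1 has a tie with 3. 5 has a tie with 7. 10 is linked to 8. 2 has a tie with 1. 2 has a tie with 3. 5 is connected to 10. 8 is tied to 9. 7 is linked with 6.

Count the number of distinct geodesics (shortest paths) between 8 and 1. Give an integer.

The shortest distance is 3, and the only length-3 path is 8–9–2–1. So there is exactly 1 shortest path.

1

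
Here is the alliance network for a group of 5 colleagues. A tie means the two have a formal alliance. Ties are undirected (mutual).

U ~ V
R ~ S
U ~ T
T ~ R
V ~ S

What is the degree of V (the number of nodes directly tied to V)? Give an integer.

2

V is directly tied to S and U. That is 2 neighbors, so the degree of V is 2.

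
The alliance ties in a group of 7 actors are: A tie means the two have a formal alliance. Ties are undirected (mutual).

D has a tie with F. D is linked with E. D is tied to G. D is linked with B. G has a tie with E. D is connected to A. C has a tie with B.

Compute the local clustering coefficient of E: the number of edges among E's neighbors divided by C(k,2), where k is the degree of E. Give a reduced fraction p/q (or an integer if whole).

E's neighbors: D and G (k = 2).
Possible neighbor pairs: C(2,2) = 1. Edges among them: D–G → e = 1.
Clustering(E) = 1/1.

1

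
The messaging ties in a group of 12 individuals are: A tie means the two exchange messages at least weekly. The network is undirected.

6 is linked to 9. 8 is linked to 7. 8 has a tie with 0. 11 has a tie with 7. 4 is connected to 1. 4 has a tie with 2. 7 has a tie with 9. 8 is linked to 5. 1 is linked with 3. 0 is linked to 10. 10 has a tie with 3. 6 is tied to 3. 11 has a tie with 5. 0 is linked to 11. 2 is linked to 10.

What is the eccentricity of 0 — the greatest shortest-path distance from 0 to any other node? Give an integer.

3

Distances from 0: 1:3, 2:2, 3:2, 4:3, 5:2, 6:3, 7:2, 8:1, 9:3, 10:1, 11:1.
The largest is 3 (to 9, 4, 1, and 6), so the eccentricity of 0 is 3.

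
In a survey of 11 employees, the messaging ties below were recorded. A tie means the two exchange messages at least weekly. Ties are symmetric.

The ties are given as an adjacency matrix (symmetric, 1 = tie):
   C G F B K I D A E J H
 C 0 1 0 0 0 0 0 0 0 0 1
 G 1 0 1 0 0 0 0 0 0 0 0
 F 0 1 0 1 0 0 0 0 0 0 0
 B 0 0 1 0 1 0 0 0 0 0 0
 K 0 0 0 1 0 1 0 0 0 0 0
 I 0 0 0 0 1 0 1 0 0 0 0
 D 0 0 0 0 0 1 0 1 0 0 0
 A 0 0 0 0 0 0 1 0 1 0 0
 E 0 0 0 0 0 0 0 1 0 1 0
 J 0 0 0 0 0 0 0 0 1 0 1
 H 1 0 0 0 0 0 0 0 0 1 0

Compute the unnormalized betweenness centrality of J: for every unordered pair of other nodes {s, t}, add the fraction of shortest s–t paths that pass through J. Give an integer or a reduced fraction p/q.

10

Pairs whose geodesics pass through J — C–D: 1; C–A: 1; C–E: 1; G–A: 1; G–E: 1; F–E: 1; I–H: 1; D–H: 1; A–H: 1; E–H: 1.
All other pairs contribute 0.
Summing the contributions gives betweenness(J) = 10.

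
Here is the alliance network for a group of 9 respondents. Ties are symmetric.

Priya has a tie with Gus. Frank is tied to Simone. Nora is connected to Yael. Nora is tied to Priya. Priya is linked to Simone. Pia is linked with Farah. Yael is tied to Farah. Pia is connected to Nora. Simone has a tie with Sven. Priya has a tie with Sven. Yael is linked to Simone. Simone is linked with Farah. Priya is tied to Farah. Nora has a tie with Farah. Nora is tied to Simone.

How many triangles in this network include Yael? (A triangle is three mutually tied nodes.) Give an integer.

Yael's neighbors: Farah, Nora, and Simone.
Neighbor pairs that are themselves tied: Yael–Farah–Nora; Yael–Farah–Simone; Yael–Nora–Simone. Each forms one triangle with Yael, for 3 in total.

3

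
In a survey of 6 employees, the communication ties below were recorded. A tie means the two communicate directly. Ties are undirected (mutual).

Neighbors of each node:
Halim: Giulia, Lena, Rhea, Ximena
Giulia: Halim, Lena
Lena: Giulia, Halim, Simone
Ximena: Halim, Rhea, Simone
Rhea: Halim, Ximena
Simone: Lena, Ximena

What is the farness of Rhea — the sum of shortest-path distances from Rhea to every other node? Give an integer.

8

Distances from Rhea: Giulia:2, Halim:1, Lena:2, Simone:2, Ximena:1.
Sum = 2 + 1 + 2 + 2 + 1 = 8.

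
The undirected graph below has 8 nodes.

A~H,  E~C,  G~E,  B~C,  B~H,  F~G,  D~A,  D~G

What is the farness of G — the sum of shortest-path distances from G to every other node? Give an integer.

Distances from G: A:2, B:3, C:2, D:1, E:1, F:1, H:3.
Sum = 2 + 3 + 2 + 1 + 1 + 1 + 3 = 13.

13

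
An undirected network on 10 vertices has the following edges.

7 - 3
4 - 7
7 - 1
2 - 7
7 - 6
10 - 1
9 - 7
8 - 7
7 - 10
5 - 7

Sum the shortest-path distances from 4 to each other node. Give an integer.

17

Distances from 4: 1:2, 2:2, 3:2, 5:2, 6:2, 7:1, 8:2, 9:2, 10:2.
Sum = 2 + 2 + 2 + 2 + 2 + 1 + 2 + 2 + 2 = 17.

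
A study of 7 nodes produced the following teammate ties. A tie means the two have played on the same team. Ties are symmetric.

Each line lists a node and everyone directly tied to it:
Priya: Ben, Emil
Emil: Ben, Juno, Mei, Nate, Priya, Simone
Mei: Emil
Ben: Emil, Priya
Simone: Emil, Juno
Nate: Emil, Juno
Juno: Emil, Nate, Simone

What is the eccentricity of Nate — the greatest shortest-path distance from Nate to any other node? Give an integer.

2

Distances from Nate: Ben:2, Emil:1, Juno:1, Mei:2, Priya:2, Simone:2.
The largest is 2 (to Simone, Priya, Mei, and Ben), so the eccentricity of Nate is 2.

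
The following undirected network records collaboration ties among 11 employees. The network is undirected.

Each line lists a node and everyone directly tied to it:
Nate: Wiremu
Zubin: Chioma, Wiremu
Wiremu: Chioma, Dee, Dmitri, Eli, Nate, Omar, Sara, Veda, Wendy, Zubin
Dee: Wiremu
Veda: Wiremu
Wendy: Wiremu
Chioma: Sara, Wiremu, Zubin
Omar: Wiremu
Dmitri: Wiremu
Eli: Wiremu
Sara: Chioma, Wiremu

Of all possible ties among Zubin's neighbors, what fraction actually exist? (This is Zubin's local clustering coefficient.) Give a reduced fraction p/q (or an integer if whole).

Zubin's neighbors: Chioma and Wiremu (k = 2).
Possible neighbor pairs: C(2,2) = 1. Edges among them: Chioma–Wiremu → e = 1.
Clustering(Zubin) = 1/1.

1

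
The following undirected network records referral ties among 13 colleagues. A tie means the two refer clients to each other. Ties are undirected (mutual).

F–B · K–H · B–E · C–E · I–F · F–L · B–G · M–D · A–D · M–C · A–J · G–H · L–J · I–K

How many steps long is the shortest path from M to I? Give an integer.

One shortest route is M – C – E – B – F – I, which uses 5 edges, and at distance 4 from M we only reach {F, G, L}, which does not include I. So d(M,I) = 5.

5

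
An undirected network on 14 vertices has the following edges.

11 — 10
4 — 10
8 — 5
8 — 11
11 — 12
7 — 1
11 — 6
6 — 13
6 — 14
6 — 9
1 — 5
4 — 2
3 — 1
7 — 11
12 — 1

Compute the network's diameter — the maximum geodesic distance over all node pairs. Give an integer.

Eccentricity of each node (its greatest distance to any other): 1:5, 2:6, 3:6, 4:5, 5:5, 6:4, 7:4, 8:4, 9:5, 10:4, 11:3, 12:4, 13:5, 14:5.
The maximum eccentricity is 6, realized for instance by the pair 2–3 via 2 – 4 – 10 – 11 – 12 – 1 – 3. So the diameter is 6.

6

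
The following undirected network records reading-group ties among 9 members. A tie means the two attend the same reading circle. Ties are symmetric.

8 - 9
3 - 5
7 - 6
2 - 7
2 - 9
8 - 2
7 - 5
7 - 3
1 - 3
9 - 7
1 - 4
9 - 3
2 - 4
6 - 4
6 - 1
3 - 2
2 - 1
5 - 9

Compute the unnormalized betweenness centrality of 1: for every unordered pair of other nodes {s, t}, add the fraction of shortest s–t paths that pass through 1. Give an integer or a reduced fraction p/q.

Pairs whose geodesics pass through 1 — 8–6: 1/4; 3–4: 1/2; 3–6: 1/2; 5–4: 1/5; 6–2: 1/3.
All other pairs contribute 0.
Summing the contributions gives betweenness(1) = 107/60.

107/60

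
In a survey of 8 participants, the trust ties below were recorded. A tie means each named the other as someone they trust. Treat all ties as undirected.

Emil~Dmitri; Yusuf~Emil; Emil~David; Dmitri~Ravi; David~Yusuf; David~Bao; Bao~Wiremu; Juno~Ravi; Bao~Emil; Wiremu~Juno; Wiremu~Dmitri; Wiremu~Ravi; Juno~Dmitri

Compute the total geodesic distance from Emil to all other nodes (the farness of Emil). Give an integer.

Distances from Emil: Bao:1, David:1, Dmitri:1, Juno:2, Ravi:2, Wiremu:2, Yusuf:1.
Sum = 1 + 1 + 1 + 2 + 2 + 2 + 1 = 10.

10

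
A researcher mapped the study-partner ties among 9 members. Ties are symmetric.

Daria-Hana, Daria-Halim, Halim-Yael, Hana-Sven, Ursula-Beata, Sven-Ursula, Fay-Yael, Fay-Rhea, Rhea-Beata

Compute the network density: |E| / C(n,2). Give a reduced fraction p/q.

There are 9 edges and 9 nodes, so the maximum possible is C(9,2) = 36.
Density = 9/36 = 1/4.

1/4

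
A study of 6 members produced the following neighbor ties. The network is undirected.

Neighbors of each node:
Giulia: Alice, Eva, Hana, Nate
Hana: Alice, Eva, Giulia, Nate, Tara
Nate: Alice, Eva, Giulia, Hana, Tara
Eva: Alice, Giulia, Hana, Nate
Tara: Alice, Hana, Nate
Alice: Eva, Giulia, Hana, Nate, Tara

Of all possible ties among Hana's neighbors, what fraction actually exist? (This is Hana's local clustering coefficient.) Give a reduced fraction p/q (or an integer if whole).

4/5

Hana's neighbors: Alice, Eva, Giulia, Nate, and Tara (k = 5).
Possible neighbor pairs: C(5,2) = 10. Edges among them: Alice–Eva, Alice–Giulia, Alice–Nate, Alice–Tara, Eva–Giulia, Eva–Nate, Giulia–Nate, Nate–Tara → e = 8.
Clustering(Hana) = 8/10 = 4/5.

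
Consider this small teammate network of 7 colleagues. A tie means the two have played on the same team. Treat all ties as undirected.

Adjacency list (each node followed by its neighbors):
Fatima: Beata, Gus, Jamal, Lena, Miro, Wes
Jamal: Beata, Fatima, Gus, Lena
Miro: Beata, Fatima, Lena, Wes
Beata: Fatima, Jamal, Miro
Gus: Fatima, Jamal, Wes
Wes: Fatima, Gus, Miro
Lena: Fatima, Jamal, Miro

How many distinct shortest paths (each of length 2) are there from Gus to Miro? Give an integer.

2

The shortest distance is 2. The length-2 paths are: Gus–Fatima–Miro; Gus–Wes–Miro.
That gives 2 distinct shortest paths.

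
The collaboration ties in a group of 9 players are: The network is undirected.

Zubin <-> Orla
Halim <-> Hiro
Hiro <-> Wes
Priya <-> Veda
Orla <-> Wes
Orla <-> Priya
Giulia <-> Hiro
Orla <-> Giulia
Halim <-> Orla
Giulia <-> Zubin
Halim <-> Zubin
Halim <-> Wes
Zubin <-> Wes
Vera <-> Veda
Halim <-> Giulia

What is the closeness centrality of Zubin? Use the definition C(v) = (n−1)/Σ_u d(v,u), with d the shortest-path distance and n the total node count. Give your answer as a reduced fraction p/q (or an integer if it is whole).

8/15

Distances from Zubin: Giulia:1, Halim:1, Hiro:2, Orla:1, Priya:2, Veda:3, Vera:4, Wes:1. Sum = 15.
n = 9, so closeness = 8/15.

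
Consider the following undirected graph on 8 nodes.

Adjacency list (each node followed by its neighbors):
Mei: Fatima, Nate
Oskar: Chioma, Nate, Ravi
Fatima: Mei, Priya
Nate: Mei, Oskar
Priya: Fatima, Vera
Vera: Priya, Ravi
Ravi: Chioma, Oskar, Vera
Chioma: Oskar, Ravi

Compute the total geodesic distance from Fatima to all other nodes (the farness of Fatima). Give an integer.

Distances from Fatima: Chioma:4, Mei:1, Nate:2, Oskar:3, Priya:1, Ravi:3, Vera:2.
Sum = 4 + 1 + 2 + 3 + 1 + 3 + 2 = 16.

16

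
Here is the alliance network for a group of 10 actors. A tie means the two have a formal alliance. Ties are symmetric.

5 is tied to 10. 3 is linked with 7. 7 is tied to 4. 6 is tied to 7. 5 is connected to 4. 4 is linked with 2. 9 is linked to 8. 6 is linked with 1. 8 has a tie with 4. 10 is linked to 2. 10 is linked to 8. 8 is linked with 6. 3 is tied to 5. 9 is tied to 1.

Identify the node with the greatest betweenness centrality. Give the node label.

8

Unnormalized betweenness of each node: 1:31/30, 2:8/15, 3:67/60, 4:139/15, 5:19/5, 6:139/20, 7:92/15, 8:25/2, 9:31/15, 10:23/5.
8 has the largest value, 25/2, making it the main broker — the node through which the most shortest paths run.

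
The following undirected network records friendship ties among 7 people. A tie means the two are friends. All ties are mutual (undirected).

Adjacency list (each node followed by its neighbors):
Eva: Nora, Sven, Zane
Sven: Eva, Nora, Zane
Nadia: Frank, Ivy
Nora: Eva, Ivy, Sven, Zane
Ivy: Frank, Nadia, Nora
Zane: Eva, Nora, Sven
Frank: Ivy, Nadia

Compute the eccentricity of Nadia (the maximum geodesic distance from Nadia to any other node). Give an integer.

Distances from Nadia: Eva:3, Frank:1, Ivy:1, Nora:2, Sven:3, Zane:3.
The largest is 3 (to Zane, Sven, and Eva), so the eccentricity of Nadia is 3.

3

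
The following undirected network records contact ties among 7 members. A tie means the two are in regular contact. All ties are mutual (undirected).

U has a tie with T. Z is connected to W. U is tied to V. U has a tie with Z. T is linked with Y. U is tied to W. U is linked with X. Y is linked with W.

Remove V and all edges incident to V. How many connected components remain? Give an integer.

V's neighbors (U) remain reachable from one another through other ties, so the rest of the network stays in one piece.

1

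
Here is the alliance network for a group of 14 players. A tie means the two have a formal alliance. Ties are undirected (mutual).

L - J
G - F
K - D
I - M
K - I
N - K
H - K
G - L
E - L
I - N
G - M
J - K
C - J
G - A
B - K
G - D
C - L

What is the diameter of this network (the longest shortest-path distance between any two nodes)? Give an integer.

4

Eccentricity of each node (its greatest distance to any other): A:4, B:4, C:3, D:3, E:4, F:4, G:3, H:4, I:4, J:3, K:3, L:3, M:3, N:4.
The maximum eccentricity is 4, realized for instance by the pair E–I via E – L – G – M – I. So the diameter is 4.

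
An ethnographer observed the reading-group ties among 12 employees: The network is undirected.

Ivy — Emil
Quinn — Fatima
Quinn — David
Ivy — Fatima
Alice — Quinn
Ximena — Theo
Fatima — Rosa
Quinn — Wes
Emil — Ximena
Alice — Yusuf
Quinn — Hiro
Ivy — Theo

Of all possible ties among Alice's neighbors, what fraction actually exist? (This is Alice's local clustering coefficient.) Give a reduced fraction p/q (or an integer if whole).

0

Alice's neighbors: Quinn and Yusuf (k = 2).
Possible neighbor pairs: C(2,2) = 1. Edges among them: none → e = 0.
Clustering(Alice) = 0/1.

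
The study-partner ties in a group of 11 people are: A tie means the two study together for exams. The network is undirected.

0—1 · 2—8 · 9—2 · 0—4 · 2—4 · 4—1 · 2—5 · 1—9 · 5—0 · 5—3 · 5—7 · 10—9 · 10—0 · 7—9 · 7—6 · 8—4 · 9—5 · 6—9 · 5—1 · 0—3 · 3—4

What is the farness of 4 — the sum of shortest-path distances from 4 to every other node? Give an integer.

Distances from 4: 0:1, 1:1, 2:1, 3:1, 5:2, 6:3, 7:3, 8:1, 9:2, 10:2.
Sum = 1 + 1 + 1 + 1 + 2 + 3 + 3 + 1 + 2 + 2 = 17.

17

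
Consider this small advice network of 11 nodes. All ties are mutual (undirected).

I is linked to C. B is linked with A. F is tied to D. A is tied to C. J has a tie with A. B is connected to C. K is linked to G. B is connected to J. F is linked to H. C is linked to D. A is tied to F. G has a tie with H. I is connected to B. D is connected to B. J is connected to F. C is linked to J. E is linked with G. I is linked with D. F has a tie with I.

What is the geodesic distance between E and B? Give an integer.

5

One shortest route is E – G – H – F – A – B, which uses 5 edges, and at distance 4 from E we only reach {A, D, I, J}, which does not include B. So d(E,B) = 5.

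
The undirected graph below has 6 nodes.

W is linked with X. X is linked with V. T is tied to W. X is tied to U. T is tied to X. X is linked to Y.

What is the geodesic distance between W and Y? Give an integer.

One shortest route is W – X – Y, which uses 2 edges, and W and Y are not directly tied, so nothing shorter exists. So d(W,Y) = 2.

2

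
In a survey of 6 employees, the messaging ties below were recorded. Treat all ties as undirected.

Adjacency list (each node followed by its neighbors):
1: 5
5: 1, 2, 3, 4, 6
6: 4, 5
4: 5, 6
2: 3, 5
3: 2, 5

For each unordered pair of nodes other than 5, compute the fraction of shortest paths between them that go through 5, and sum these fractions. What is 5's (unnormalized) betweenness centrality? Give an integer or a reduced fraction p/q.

8

Pairs whose geodesics pass through 5 — 3–6: 1; 3–1: 1; 3–4: 1; 6–1: 1; 6–2: 1; 1–4: 1; 1–2: 1; 4–2: 1.
All other pairs contribute 0.
Summing the contributions gives betweenness(5) = 8.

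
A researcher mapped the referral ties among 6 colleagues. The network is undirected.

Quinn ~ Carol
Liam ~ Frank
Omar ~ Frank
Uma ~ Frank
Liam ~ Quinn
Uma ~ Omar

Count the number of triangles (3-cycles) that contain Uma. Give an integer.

1

Uma's neighbors: Frank and Omar.
Neighbor pairs that are themselves tied: Uma–Frank–Omar. Each forms one triangle with Uma, for 1 in total.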